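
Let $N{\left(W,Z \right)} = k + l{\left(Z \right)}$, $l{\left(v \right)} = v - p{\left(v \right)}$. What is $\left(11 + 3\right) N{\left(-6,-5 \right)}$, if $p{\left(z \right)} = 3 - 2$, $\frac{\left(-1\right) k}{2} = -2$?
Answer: $-28$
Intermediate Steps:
$k = 4$ ($k = \left(-2\right) \left(-2\right) = 4$)
$p{\left(z \right)} = 1$ ($p{\left(z \right)} = 3 - 2 = 1$)
$l{\left(v \right)} = -1 + v$ ($l{\left(v \right)} = v - 1 = -1 + v$)
$N{\left(W,Z \right)} = 3 + Z$ ($N{\left(W,Z \right)} = 4 + \left(-1 + Z\right) = 3 + Z$)
$\left(11 + 3\right) N{\left(-6,-5 \right)} = \left(11 + 3\right) \left(3 - 5\right) = 14 \left(-2\right) = -28$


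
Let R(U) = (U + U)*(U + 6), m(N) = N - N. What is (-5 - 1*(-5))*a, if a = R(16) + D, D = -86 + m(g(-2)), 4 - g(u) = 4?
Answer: 0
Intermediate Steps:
g(u) = 0 (g(u) = 4 - 1*4 = 4 - 4 = 0)
m(N) = 0
D = -86 (D = -86 + 0 = -86)
R(U) = 2*U*(6 + U) (R(U) = (2*U)*(6 + U) = 2*U*(6 + U))
a = 618 (a = 2*16*(6 + 16) - 86 = 2*16*22 - 86 = 704 - 86 = 618)
(-5 - 1*(-5))*a = (-5 - 1*(-5))*618 = (-5 + 5)*618 = 0*618 = 0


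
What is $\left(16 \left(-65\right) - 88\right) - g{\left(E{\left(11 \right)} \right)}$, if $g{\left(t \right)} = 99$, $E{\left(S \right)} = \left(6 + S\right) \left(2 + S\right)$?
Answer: $-1227$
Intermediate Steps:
$E{\left(S \right)} = \left(2 + S\right) \left(6 + S\right)$
$\left(16 \left(-65\right) - 88\right) - g{\left(E{\left(11 \right)} \right)} = \left(16 \left(-65\right) - 88\right) - 99 = \left(-1040 - 88\right) - 99 = -1128 - 99 = -1227$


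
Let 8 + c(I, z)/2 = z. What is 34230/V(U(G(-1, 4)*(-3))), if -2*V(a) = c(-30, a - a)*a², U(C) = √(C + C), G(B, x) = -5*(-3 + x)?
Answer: 1141/8 ≈ 142.63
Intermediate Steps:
G(B, x) = 15 - 5*x
c(I, z) = -16 + 2*z
U(C) = √2*√C (U(C) = √(2*C) = √2*√C)
V(a) = 8*a² (V(a) = -(-16 + 2*(a - a))*a²/2 = -(-16 + 2*0)*a²/2 = -(-16 + 0)*a²/2 = -(-8)*a² = 8*a²)
34230/V(U(G(-1, 4)*(-3))) = 34230/((8*(√2*√((15 - 5*4)*(-3)))²)) = 34230/((8*(√2*√((15 - 20)*(-3)))²)) = 34230/((8*(√2*√(-5*(-3)))²)) = 34230/((8*(√2*√15)²)) = 34230/((8*(√30)²)) = 34230/((8*30)) = 34230/240 = 34230*(1/240) = 1141/8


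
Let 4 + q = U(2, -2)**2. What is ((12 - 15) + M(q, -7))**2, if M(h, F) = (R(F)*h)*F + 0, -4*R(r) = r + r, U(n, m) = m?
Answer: 9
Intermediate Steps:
q = 0 (q = -4 + (-2)**2 = -4 + 4 = 0)
R(r) = -r/2 (R(r) = -(r + r)/4 = -r/2)
M(h, F) = -h*F**2/2 (M(h, F) = ((-F/2)*h)*F + 0 = (-F*h/2)*F + 0 = -h*F**2/2 + 0 = -h*F**2/2)
((12 - 15) + M(q, -7))**2 = ((12 - 15) - 1/2*0*(-7)**2)**2 = (-3 - 1/2*0*49)**2 = (-3 + 0)**2 = (-3)**2 = 9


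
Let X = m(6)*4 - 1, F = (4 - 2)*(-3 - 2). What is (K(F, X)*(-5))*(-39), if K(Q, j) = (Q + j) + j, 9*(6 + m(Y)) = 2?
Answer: -34060/3 ≈ -11353.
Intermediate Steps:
m(Y) = -52/9 (m(Y) = -6 + (⅑)*2 = -6 + 2/9 = -52/9)
F = -10 (F = 2*(-5) = -10)
X = -217/9 (X = -52/9*4 - 1 = -208/9 - 1 = -217/9 ≈ -24.111)
K(Q, j) = Q + 2*j
(K(F, X)*(-5))*(-39) = ((-10 + 2*(-217/9))*(-5))*(-39) = ((-10 - 434/9)*(-5))*(-39) = -524/9*(-5)*(-39) = (2620/9)*(-39) = -34060/3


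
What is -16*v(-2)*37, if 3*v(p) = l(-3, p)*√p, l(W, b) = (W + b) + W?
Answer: 4736*I*√2/3 ≈ 2232.6*I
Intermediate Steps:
l(W, b) = b + 2*W
v(p) = √p*(-6 + p)/3 (v(p) = ((p + 2*(-3))*√p)/3 = ((p - 6)*√p)/3 = ((-6 + p)*√p)/3 = (√p*(-6 + p))/3 = √p*(-6 + p)/3)
-16*v(-2)*37 = -16*√(-2)*(-6 - 2)/3*37 = -16*I*√2*(-8)/3*37 = -(-128)*I*√2/3*37 = (128*I*√2/3)*37 = 4736*I*√2/3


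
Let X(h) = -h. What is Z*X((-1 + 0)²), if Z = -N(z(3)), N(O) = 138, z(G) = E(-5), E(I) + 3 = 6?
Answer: 138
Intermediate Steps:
E(I) = 3 (E(I) = -3 + 6 = 3)
z(G) = 3
Z = -138 (Z = -1*138 = -138)
Z*X((-1 + 0)²) = -(-138)*(-1 + 0)² = -(-138)*(-1)² = -(-138) = -138*(-1) = 138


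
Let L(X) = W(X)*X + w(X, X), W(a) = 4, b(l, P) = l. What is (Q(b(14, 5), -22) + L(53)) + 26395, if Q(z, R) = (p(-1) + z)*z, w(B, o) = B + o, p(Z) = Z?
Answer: 26895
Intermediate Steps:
Q(z, R) = z*(-1 + z) (Q(z, R) = (-1 + z)*z = z*(-1 + z))
L(X) = 6*X (L(X) = 4*X + (X + X) = 4*X + 2*X = 6*X)
(Q(b(14, 5), -22) + L(53)) + 26395 = (14*(-1 + 14) + 6*53) + 26395 = (14*13 + 318) + 26395 = (182 + 318) + 26395 = 500 + 26395 = 26895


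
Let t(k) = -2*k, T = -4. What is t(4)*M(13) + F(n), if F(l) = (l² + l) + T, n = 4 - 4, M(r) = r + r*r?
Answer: -1460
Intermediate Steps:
M(r) = r + r²
n = 0
F(l) = -4 + l + l² (F(l) = (l² + l) - 4 = (l + l²) - 4 = -4 + l + l²)
t(4)*M(13) + F(n) = (-2*4)*(13*(1 + 13)) + (-4 + 0 + 0²) = -104*14 + (-4 + 0 + 0) = -8*182 - 4 = -1456 - 4 = -1460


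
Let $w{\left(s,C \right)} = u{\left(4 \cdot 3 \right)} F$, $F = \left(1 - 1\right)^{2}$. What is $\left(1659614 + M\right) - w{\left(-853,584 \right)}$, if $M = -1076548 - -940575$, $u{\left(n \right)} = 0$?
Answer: $1523641$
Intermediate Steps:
$F = 0$ ($F = 0^{2} = 0$)
$w{\left(s,C \right)} = 0$ ($w{\left(s,C \right)} = 0 \cdot 0 = 0$)
$M = -135973$ ($M = -1076548 + 940575 = -135973$)
$\left(1659614 + M\right) - w{\left(-853,584 \right)} = \left(1659614 - 135973\right) - 0 = 1523641 + 0 = 1523641$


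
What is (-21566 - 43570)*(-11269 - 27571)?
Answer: 2529882240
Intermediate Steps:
(-21566 - 43570)*(-11269 - 27571) = -65136*(-38840) = 2529882240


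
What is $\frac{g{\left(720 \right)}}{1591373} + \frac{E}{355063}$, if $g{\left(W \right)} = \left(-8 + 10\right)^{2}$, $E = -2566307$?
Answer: $- \frac{4083950249259}{565037671499} \approx -7.2277$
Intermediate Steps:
$g{\left(W \right)} = 4$ ($g{\left(W \right)} = 2^{2} = 4$)
$\frac{g{\left(720 \right)}}{1591373} + \frac{E}{355063} = \frac{4}{1591373} - \frac{2566307}{355063} = - \frac{4083950249259}{565037671499}$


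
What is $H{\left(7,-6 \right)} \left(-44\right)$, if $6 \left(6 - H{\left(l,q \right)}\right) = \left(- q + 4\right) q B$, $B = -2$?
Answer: $616$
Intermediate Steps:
$H{\left(l,q \right)} = 6 + \frac{q \left(4 - q\right)}{3}$ ($H{\left(l,q \right)} = 6 - \frac{\left(- q + 4\right) q \left(-2\right)}{6} = 6 - \frac{\left(4 - q\right) q \left(-2\right)}{6} = 6 - \frac{q \left(4 - q\right) \left(-2\right)}{6} = 6 - \frac{\left(-2\right) q \left(4 - q\right)}{6} = 6 + \frac{q \left(4 - q\right)}{3}$)
$H{\left(7,-6 \right)} \left(-44\right) = \left(6 - \frac{\left(-6\right)^{2}}{3} + \frac{4}{3} \left(-6\right)\right) \left(-44\right) = \left(6 - 12 - 8\right) \left(-44\right) = \left(-14\right) \left(-44\right) = 616$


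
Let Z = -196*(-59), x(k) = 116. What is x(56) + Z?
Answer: 11680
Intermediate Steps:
Z = 11564
x(56) + Z = 116 + 11564 = 11680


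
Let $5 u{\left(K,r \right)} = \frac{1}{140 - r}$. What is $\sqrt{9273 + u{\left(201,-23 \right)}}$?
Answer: $\frac{2 \sqrt{1539839810}}{815} \approx 96.296$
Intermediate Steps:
$u{\left(K,r \right)} = \frac{1}{5 \left(140 - r\right)}$
$\sqrt{9273 + u{\left(201,-23 \right)}} = \sqrt{9273 - \frac{1}{-700 + 5 \left(-23\right)}} = \sqrt{9273 - \frac{1}{-700 - 115}} = \sqrt{9273 - \frac{1}{-815}} = \sqrt{9273 - - \frac{1}{815}} = \sqrt{9273 + \frac{1}{815}} = \sqrt{\frac{7557496}{815}} = \frac{2 \sqrt{1539839810}}{815}$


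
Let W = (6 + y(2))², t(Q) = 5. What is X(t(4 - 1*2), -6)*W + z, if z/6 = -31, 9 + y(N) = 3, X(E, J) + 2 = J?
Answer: -186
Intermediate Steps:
X(E, J) = -2 + J
y(N) = -6 (y(N) = -9 + 3 = -6)
W = 0 (W = (6 - 6)² = 0² = 0)
z = -186 (z = 6*(-31) = -186)
X(t(4 - 1*2), -6)*W + z = (-2 - 6)*0 - 186 = -8*0 - 186 = 0 - 186 = -186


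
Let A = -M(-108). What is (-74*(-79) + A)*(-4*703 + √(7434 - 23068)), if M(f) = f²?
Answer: 16360216 - 5818*I*√15634 ≈ 1.636e+7 - 7.2746e+5*I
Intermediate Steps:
A = -11664 (A = -1*(-108)² = -1*11664 = -11664)
(-74*(-79) + A)*(-4*703 + √(7434 - 23068)) = (-74*(-79) - 11664)*(-4*703 + √(7434 - 23068)) = (5846 - 11664)*(-2812 + √(-15634)) = -5818*(-2812 + I*√15634) = 16360216 - 5818*I*√15634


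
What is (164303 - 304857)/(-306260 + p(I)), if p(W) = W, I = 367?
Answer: 140554/305893 ≈ 0.45949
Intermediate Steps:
(164303 - 304857)/(-306260 + p(I)) = (164303 - 304857)/(-306260 + 367) = -140554/(-305893) = -140554*(-1/305893) = 140554/305893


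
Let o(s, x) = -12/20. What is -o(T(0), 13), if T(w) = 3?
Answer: ⅗ ≈ 0.60000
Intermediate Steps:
o(s, x) = -⅗ (o(s, x) = -12*1/20 = -⅗)
-o(T(0), 13) = -1*(-⅗) = ⅗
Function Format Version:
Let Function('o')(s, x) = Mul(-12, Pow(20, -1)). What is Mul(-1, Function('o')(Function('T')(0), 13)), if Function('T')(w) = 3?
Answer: Rational(3, 5) ≈ 0.60000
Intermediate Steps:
Function('o')(s, x) = Rational(-3, 5) (Function('o')(s, x) = Mul(-12, Rational(1, 20)) = Rational(-3, 5))
Mul(-1, Function('o')(Function('T')(0), 13)) = Mul(-1, Rational(-3, 5)) = Rational(3, 5)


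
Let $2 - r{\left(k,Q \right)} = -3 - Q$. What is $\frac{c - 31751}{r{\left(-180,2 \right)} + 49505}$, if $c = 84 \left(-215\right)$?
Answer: $- \frac{49811}{49512} \approx -1.006$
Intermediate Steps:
$c = -18060$
$r{\left(k,Q \right)} = 5 + Q$ ($r{\left(k,Q \right)} = 2 - \left(-3 - Q\right) = 2 + \left(3 + Q\right) = 5 + Q$)
$\frac{c - 31751}{r{\left(-180,2 \right)} + 49505} = \frac{-18060 - 31751}{\left(5 + 2\right) + 49505} = - \frac{49811}{7 + 49505} = - \frac{49811}{49512}$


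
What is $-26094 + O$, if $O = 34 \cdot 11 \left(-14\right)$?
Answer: $-31330$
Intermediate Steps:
$O = -5236$ ($O = 374 \left(-14\right) = -5236$)
$-26094 + O = -26094 - 5236 = -31330$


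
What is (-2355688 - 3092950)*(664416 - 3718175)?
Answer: 16638827330242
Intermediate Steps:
(-2355688 - 3092950)*(664416 - 3718175) = -5448638*(-3053759) = 16638827330242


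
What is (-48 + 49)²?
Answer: 1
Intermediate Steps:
(-48 + 49)² = 1² = 1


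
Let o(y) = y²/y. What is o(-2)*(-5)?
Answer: 10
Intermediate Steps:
o(y) = y
o(-2)*(-5) = -2*(-5) = 10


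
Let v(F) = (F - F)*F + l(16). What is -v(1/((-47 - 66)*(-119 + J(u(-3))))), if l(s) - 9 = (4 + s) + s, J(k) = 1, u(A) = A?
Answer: -45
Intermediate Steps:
l(s) = 13 + 2*s (l(s) = 9 + ((4 + s) + s) = 9 + (4 + 2*s) = 13 + 2*s)
v(F) = 45 (v(F) = (F - F)*F + (13 + 2*16) = 0*F + (13 + 32) = 0 + 45 = 45)
-v(1/((-47 - 66)*(-119 + J(u(-3))))) = -1*45 = -45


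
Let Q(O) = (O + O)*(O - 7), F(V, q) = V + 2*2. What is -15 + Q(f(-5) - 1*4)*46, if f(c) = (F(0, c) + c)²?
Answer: 2745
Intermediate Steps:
F(V, q) = 4 + V (F(V, q) = V + 4 = 4 + V)
f(c) = (4 + c)² (f(c) = ((4 + 0) + c)² = (4 + c)²)
Q(O) = 2*O*(-7 + O) (Q(O) = (2*O)*(-7 + O) = 2*O*(-7 + O))
-15 + Q(f(-5) - 1*4)*46 = -15 + (2*((4 - 5)² - 1*4)*(-7 + ((4 - 5)² - 1*4)))*46 = -15 + (2*((-1)² - 4)*(-7 + ((-1)² - 4)))*46 = -15 + (2*(1 - 4)*(-7 + (1 - 4)))*46 = -15 + (2*(-3)*(-7 - 3))*46 = -15 + (2*(-3)*(-10))*46 = -15 + 60*46 = -15 + 2760 = 2745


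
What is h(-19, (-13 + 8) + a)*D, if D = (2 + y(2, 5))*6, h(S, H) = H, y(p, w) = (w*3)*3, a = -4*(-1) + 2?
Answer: 282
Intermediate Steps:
a = 6 (a = 4 + 2 = 6)
y(p, w) = 9*w (y(p, w) = (3*w)*3 = 9*w)
D = 282 (D = (2 + 9*5)*6 = (2 + 45)*6 = 47*6 = 282)
h(-19, (-13 + 8) + a)*D = ((-13 + 8) + 6)*282 = (-5 + 6)*282 = 1*282 = 282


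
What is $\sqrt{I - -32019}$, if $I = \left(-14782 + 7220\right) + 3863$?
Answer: $4 \sqrt{1770} \approx 168.29$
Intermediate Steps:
$I = -3699$ ($I = -7562 + 3863 = -3699$)
$\sqrt{I - -32019} = \sqrt{-3699 - -32019} = \sqrt{-3699 + \left(21082 + 10937\right)} = \sqrt{-3699 + 32019} = \sqrt{28320} = 4 \sqrt{1770}$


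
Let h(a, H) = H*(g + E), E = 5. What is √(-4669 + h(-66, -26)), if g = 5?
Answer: I*√4929 ≈ 70.207*I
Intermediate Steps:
h(a, H) = 10*H (h(a, H) = H*(5 + 5) = H*10 = 10*H)
√(-4669 + h(-66, -26)) = √(-4669 + 10*(-26)) = √(-4669 - 260) = √(-4929) = I*√4929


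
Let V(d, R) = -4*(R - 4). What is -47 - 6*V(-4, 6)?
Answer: 1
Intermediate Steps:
V(d, R) = 16 - 4*R (V(d, R) = -4*(-4 + R) = 16 - 4*R)
-47 - 6*V(-4, 6) = -47 - 6*(16 - 4*6) = -47 - 6*(16 - 24) = -47 - 6*(-8) = -47 + 48 = 1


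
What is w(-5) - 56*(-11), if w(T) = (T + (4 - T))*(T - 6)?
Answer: 572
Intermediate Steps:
w(T) = -24 + 4*T (w(T) = 4*(-6 + T) = -24 + 4*T)
w(-5) - 56*(-11) = (-24 + 4*(-5)) - 56*(-11) = (-24 - 20) + 616 = -44 + 616 = 572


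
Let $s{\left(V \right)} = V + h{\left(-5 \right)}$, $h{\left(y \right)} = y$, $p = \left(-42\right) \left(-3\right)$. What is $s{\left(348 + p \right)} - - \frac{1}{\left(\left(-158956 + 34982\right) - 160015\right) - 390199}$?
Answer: $\frac{316194171}{674188} \approx 469.0$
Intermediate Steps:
$p = 126$
$s{\left(V \right)} = -5 + V$ ($s{\left(V \right)} = V - 5 = -5 + V$)
$s{\left(348 + p \right)} - - \frac{1}{\left(\left(-158956 + 34982\right) - 160015\right) - 390199} = \left(-5 + \left(348 + 126\right)\right) - - \frac{1}{\left(\left(-158956 + 34982\right) - 160015\right) - 390199} = \left(-5 + 474\right) - - \frac{1}{\left(-123974 - 160015\right) - 390199} = 469 - - \frac{1}{-283989 - 390199} = 469 - - \frac{1}{-674188} = 469 - \left(-1\right) \left(- \frac{1}{674188}\right) = 469 - \frac{1}{674188} = \frac{316194171}{674188}$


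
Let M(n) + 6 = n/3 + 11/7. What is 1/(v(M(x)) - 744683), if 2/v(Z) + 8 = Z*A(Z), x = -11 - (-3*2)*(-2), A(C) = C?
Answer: -30494/22708362961 ≈ -1.3429e-6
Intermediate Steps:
x = -23 (x = -11 - (-6)*(-2) = -11 - 1*12 = -11 - 12 = -23)
M(n) = -31/7 + n/3 (M(n) = -6 + (n/3 + 11/7) = -6 + (11/7 + n/3) = -31/7 + n/3)
v(Z) = 2/(-8 + Z²) (v(Z) = 2/(-8 + Z*Z) = 2/(-8 + Z²))
1/(v(M(x)) - 744683) = 1/(2/(-8 + (-31/7 + (⅓)*(-23))²) - 744683) = 1/(2/(-8 + (-31/7 - 23/3)²) - 744683) = 1/(2/(-8 + (-254/21)²) - 744683) = 1/(2/(-8 + 64516/441) - 744683) = 1/(2/(60988/441) - 744683) = 1/(2*(441/60988) - 744683) = 1/(441/30494 - 744683) = 1/(-22708362961/30494) = -30494/22708362961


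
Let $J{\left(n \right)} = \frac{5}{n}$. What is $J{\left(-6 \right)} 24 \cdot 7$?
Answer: $-140$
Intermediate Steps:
$J{\left(-6 \right)} 24 \cdot 7 = \frac{5}{-6} \cdot 24 \cdot 7 = 5 \left(- \frac{1}{6}\right) 24 \cdot 7 = \left(- \frac{5}{6}\right) 24 \cdot 7 = \left(-20\right) 7 = -140$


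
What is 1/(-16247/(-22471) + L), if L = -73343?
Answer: -22471/1648074306 ≈ -1.3635e-5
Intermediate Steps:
1/(-16247/(-22471) + L) = 1/(-16247/(-22471) - 73343) = 1/(-16247*(-1/22471) - 73343) = 1/(16247/22471 - 73343) = 1/(-1648074306/22471) = -22471/1648074306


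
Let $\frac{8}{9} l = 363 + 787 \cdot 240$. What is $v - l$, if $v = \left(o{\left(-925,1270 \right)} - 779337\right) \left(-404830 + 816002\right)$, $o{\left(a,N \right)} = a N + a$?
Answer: $- \frac{6430771255699}{8} \approx -8.0385 \cdot 10^{11}$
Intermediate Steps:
$l = \frac{1703187}{8}$ ($l = \frac{9 \left(363 + 787 \cdot 240\right)}{8} = \frac{9 \left(363 + 188880\right)}{8} = \frac{9}{8} \cdot 189243 = \frac{1703187}{8} \approx 2.129 \cdot 10^{5}$)
$o{\left(a,N \right)} = a + N a$ ($o{\left(a,N \right)} = N a + a = a + N a$)
$v = -803846194064$ ($v = \left(- 925 \left(1 + 1270\right) - 779337\right) \left(-404830 + 816002\right) = \left(\left(-925\right) 1271 - 779337\right) 411172 = \left(-1175675 - 779337\right) 411172 = \left(-1955012\right) 411172 = -803846194064$)
$v - l = -803846194064 - \frac{1703187}{8} = - \frac{6430771255699}{8}$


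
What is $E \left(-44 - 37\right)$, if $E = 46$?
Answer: $-3726$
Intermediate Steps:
$E \left(-44 - 37\right) = 46 \left(-44 - 37\right) = 46 \left(-81\right) = -3726$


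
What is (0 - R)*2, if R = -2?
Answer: 4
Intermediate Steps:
(0 - R)*2 = (0 - 1*(-2))*2 = (0 + 2)*2 = 2*2 = 4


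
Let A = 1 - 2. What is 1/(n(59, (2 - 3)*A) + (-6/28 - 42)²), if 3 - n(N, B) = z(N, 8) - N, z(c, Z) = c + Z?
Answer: 196/348301 ≈ 0.00056273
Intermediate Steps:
z(c, Z) = Z + c
A = -1
n(N, B) = -5 (n(N, B) = 3 - ((8 + N) - N) = 3 - 1*8 = 3 - 8 = -5)
1/(n(59, (2 - 3)*A) + (-6/28 - 42)²) = 1/(-5 + (-6/28 - 42)²) = 1/(-5 + (-6*1/28 - 42)²) = 1/(-5 + (-3/14 - 42)²) = 1/(-5 + (-591/14)²) = 1/(-5 + 349281/196) = 1/(348301/196) = 196/348301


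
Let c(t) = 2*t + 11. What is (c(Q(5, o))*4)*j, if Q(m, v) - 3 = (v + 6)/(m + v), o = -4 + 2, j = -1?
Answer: -236/3 ≈ -78.667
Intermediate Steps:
o = -2
Q(m, v) = 3 + (6 + v)/(m + v) (Q(m, v) = 3 + (v + 6)/(m + v) = 3 + (6 + v)/(m + v))
c(t) = 11 + 2*t
(c(Q(5, o))*4)*j = ((11 + 2*((6 + 3*5 + 4*(-2))/(5 - 2)))*4)*(-1) = ((11 + 2*((6 + 15 - 8)/3))*4)*(-1) = ((11 + 2*((⅓)*13))*4)*(-1) = ((11 + 2*(13/3))*4)*(-1) = ((11 + 26/3)*4)*(-1) = ((59/3)*4)*(-1) = (236/3)*(-1) = -236/3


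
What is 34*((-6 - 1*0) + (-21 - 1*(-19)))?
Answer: -272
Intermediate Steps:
34*((-6 - 1*0) + (-21 - 1*(-19))) = 34*((-6 + 0) + (-21 + 19)) = 34*(-6 - 2) = 34*(-8) = -272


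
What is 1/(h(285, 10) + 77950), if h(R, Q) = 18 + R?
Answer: 1/78253 ≈ 1.2779e-5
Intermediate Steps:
1/(h(285, 10) + 77950) = 1/((18 + 285) + 77950) = 1/(303 + 77950) = 1/78253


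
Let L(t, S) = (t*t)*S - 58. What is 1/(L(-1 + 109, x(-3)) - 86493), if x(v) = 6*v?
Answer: -1/296503 ≈ -3.3726e-6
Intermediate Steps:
L(t, S) = -58 + S*t² (L(t, S) = t²*S - 58 = S*t² - 58 = -58 + S*t²)
1/(L(-1 + 109, x(-3)) - 86493) = 1/((-58 + (6*(-3))*(-1 + 109)²) - 86493) = 1/((-58 - 18*108²) - 86493) = 1/((-58 - 18*11664) - 86493) = 1/((-58 - 209952) - 86493) = 1/(-210010 - 86493) = 1/(-296503) = -1/296503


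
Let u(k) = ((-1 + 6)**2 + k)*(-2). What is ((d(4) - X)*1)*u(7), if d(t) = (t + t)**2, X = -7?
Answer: -4544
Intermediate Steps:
d(t) = 4*t**2 (d(t) = (2*t)**2 = 4*t**2)
u(k) = -50 - 2*k (u(k) = (5**2 + k)*(-2) = (25 + k)*(-2) = -50 - 2*k)
((d(4) - X)*1)*u(7) = ((4*4**2 - 1*(-7))*1)*(-50 - 2*7) = ((4*16 + 7)*1)*(-50 - 14) = ((64 + 7)*1)*(-64) = (71*1)*(-64) = 71*(-64) = -4544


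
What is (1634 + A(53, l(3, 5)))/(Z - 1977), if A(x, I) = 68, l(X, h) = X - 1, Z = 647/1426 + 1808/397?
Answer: -963539644/1116388127 ≈ -0.86309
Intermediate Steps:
Z = 2835067/566122 (Z = 647*(1/1426) + 1808*(1/397) = 647/1426 + 1808/397 = 2835067/566122 ≈ 5.0079)
l(X, h) = -1 + X
(1634 + A(53, l(3, 5)))/(Z - 1977) = (1634 + 68)/(2835067/566122 - 1977) = 1702/(-1116388127/566122) = 1702*(-566122/1116388127) = -963539644/1116388127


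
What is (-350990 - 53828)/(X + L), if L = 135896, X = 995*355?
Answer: -404818/489121 ≈ -0.82764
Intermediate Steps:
X = 353225
(-350990 - 53828)/(X + L) = (-350990 - 53828)/(353225 + 135896) = -404818/489121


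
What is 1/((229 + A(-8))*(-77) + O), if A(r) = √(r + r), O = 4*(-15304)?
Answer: -78849/6217259665 + 308*I/6217259665 ≈ -1.2682e-5 + 4.9539e-8*I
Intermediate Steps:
O = -61216
A(r) = √2*√r (A(r) = √(2*r) = √2*√r)
1/((229 + A(-8))*(-77) + O) = 1/((229 + √2*√(-8))*(-77) - 61216) = 1/((229 + √2*(2*I*√2))*(-77) - 61216) = 1/((229 + 4*I)*(-77) - 61216) = 1/((-17633 - 308*I) - 61216) = 1/(-78849 - 308*I) = (-78849 + 308*I)/6217259665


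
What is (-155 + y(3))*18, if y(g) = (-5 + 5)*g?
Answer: -2790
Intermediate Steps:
y(g) = 0 (y(g) = 0*g = 0)
(-155 + y(3))*18 = (-155 + 0)*18 = -155*18 = -2790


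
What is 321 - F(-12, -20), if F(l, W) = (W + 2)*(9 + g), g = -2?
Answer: 447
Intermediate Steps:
F(l, W) = 14 + 7*W (F(l, W) = (W + 2)*(9 - 2) = (2 + W)*7 = 14 + 7*W)
321 - F(-12, -20) = 321 - (14 + 7*(-20)) = 321 - (14 - 140) = 321 - 1*(-126) = 321 + 126 = 447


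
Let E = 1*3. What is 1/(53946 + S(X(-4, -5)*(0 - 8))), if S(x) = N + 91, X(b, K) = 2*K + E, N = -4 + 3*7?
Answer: 1/54054 ≈ 1.8500e-5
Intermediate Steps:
E = 3
N = 17 (N = -4 + 21 = 17)
X(b, K) = 3 + 2*K (X(b, K) = 2*K + 3 = 3 + 2*K)
S(x) = 108 (S(x) = 17 + 91 = 108)
1/(53946 + S(X(-4, -5)*(0 - 8))) = 1/(53946 + 108) = 1/54054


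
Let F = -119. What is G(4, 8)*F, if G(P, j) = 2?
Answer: -238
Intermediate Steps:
G(4, 8)*F = 2*(-119) = -238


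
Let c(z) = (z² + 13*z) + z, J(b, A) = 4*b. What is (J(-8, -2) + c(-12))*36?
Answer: -2016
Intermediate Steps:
c(z) = z² + 14*z
(J(-8, -2) + c(-12))*36 = (4*(-8) - 12*(14 - 12))*36 = (-32 - 12*2)*36 = (-32 - 24)*36 = -56*36 = -2016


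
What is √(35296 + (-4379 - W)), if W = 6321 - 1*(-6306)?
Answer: √18290 ≈ 135.24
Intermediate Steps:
W = 12627 (W = 6321 + 6306 = 12627)
√(35296 + (-4379 - W)) = √(35296 + (-4379 - 1*12627)) = √(35296 + (-4379 - 12627)) = √(35296 - 17006) = √18290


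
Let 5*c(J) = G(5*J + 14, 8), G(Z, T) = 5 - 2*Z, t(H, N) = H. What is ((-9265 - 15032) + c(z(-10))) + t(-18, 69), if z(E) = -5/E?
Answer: -121603/5 ≈ -24321.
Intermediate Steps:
c(J) = -23/5 - 2*J (c(J) = (5 - 2*(5*J + 14))/5 = (5 - 2*(14 + 5*J))/5 = (5 + (-28 - 10*J))/5 = (-23 - 10*J)/5 = -23/5 - 2*J)
((-9265 - 15032) + c(z(-10))) + t(-18, 69) = ((-9265 - 15032) + (-23/5 - (-10)/(-10))) - 18 = (-24297 + (-23/5 - (-10)*(-1)/10)) - 18 = (-24297 + (-23/5 - 2*½)) - 18 = (-24297 + (-23/5 - 1)) - 18 = (-24297 - 28/5) - 18 = -121513/5 - 18 = -121603/5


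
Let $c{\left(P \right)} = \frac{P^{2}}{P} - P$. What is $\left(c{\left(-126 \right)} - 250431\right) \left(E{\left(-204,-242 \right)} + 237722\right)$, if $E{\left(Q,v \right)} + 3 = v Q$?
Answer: $-71895484497$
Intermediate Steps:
$E{\left(Q,v \right)} = -3 + Q v$ ($E{\left(Q,v \right)} = -3 + v Q = -3 + Q v$)
$c{\left(P \right)} = 0$ ($c{\left(P \right)} = P - P = 0$)
$\left(c{\left(-126 \right)} - 250431\right) \left(E{\left(-204,-242 \right)} + 237722\right) = \left(0 - 250431\right) \left(\left(-3 - -49368\right) + 237722\right) = - 250431 \left(\left(-3 + 49368\right) + 237722\right) = - 250431 \left(49365 + 237722\right) = \left(-250431\right) 287087 = -71895484497$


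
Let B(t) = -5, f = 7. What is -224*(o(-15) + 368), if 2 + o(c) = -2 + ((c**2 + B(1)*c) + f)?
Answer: -150304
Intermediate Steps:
o(c) = 3 + c**2 - 5*c (o(c) = -2 + (-2 + ((c**2 - 5*c) + 7)) = -2 + (-2 + (7 + c**2 - 5*c)) = -2 + (5 + c**2 - 5*c) = 3 + c**2 - 5*c)
-224*(o(-15) + 368) = -224*((3 + (-15)**2 - 5*(-15)) + 368) = -224*((3 + 225 + 75) + 368) = -224*(303 + 368) = -224*671 = -150304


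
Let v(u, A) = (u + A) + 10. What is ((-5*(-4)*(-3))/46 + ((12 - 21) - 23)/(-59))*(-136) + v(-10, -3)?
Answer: 136553/1357 ≈ 100.63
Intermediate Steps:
v(u, A) = 10 + A + u (v(u, A) = (A + u) + 10 = 10 + A + u)
((-5*(-4)*(-3))/46 + ((12 - 21) - 23)/(-59))*(-136) + v(-10, -3) = ((-5*(-4)*(-3))/46 + ((12 - 21) - 23)/(-59))*(-136) + (10 - 3 - 10) = ((20*(-3))*(1/46) + (-9 - 23)*(-1/59))*(-136) - 3 = (-60*1/46 - 32*(-1/59))*(-136) - 3 = (-30/23 + 32/59)*(-136) - 3 = -1034/1357*(-136) - 3 = 140624/1357 - 3 = 136553/1357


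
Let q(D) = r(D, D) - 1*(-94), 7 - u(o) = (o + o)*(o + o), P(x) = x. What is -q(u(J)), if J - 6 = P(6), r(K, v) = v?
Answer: 475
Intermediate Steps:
J = 12 (J = 6 + 6 = 12)
u(o) = 7 - 4*o² (u(o) = 7 - (o + o)*(o + o) = 7 - 2*o*2*o = 7 - 4*o²)
q(D) = 94 + D (q(D) = D - 1*(-94) = D + 94 = 94 + D)
-q(u(J)) = -(94 + (7 - 4*12²)) = -(94 + (7 - 4*144)) = -(94 + (7 - 576)) = -(94 - 569) = -1*(-475) = 475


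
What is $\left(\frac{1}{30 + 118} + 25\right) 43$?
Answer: $\frac{159143}{148} \approx 1075.3$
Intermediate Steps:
$\left(\frac{1}{30 + 118} + 25\right) 43 = \left(\frac{1}{148} + 25\right) 43 = \frac{3701}{148} \cdot 43 = \frac{159143}{148}$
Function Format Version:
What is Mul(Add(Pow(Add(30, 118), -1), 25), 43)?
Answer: Rational(159143, 148) ≈ 1075.3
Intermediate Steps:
Mul(Add(Pow(Add(30, 118), -1), 25), 43) = Mul(Add(Pow(148, -1), 25), 43) = Mul(Add(Rational(1, 148), 25), 43) = Mul(Rational(3701, 148), 43) = Rational(159143, 148)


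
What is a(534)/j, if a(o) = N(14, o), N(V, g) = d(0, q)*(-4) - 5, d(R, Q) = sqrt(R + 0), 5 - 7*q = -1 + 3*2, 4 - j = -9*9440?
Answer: -5/84964 ≈ -5.8848e-5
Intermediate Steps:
j = 84964 (j = 4 - (-9)*9440 = 4 - 1*(-84960) = 4 + 84960 = 84964)
q = 0 (q = 5/7 - (-1 + 3*2)/7 = 5/7 - (-1 + 6)/7 = 5/7 - 1/7*5 = 5/7 - 5/7 = 0)
d(R, Q) = sqrt(R)
N(V, g) = -5 (N(V, g) = sqrt(0)*(-4) - 5 = 0*(-4) - 5 = 0 - 5 = -5)
a(o) = -5
a(534)/j = -5/84964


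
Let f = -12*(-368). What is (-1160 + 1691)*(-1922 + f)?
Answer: 1324314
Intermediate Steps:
f = 4416
(-1160 + 1691)*(-1922 + f) = (-1160 + 1691)*(-1922 + 4416) = 531*2494 = 1324314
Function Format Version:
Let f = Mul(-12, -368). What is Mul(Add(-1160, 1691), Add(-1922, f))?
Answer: 1324314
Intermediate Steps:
f = 4416
Mul(Add(-1160, 1691), Add(-1922, f)) = Mul(Add(-1160, 1691), Add(-1922, 4416)) = Mul(531, 2494) = 1324314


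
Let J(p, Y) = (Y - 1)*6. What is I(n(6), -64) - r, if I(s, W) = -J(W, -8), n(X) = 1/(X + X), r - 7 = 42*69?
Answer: -2851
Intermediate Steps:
J(p, Y) = -6 + 6*Y (J(p, Y) = (-1 + Y)*6 = -6 + 6*Y)
r = 2905 (r = 7 + 42*69 = 7 + 2898 = 2905)
n(X) = 1/(2*X)
I(s, W) = 54 (I(s, W) = -(-6 + 6*(-8)) = -(-6 - 48) = -1*(-54) = 54)
I(n(6), -64) - r = 54 - 1*2905 = 54 - 2905 = -2851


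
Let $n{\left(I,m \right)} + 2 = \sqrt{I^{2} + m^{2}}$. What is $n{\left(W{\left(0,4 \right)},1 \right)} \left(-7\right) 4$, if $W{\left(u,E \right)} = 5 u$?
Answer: $28$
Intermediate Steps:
$n{\left(I,m \right)} = -2 + \sqrt{I^{2} + m^{2}}$
$n{\left(W{\left(0,4 \right)},1 \right)} \left(-7\right) 4 = \left(-2 + \sqrt{\left(5 \cdot 0\right)^{2} + 1^{2}}\right) \left(-7\right) 4 = \left(-2 + \sqrt{0^{2} + 1}\right) \left(-7\right) 4 = \left(-2 + \sqrt{0 + 1}\right) \left(-7\right) 4 = \left(-2 + \sqrt{1}\right) \left(-7\right) 4 = \left(-2 + 1\right) \left(-7\right) 4 = \left(-1\right) \left(-7\right) 4 = 7 \cdot 4 = 28$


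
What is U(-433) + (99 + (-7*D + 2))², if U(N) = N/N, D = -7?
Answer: 22501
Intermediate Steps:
U(N) = 1
U(-433) + (99 + (-7*D + 2))² = 1 + (99 + (-7*(-7) + 2))² = 1 + (99 + (49 + 2))² = 1 + (99 + 51)² = 1 + 150² = 1 + 22500 = 22501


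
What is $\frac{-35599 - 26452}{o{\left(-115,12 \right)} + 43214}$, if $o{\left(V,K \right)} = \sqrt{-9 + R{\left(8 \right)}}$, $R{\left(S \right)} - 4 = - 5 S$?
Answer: $- \frac{2681471914}{1867449841} + \frac{186153 i \sqrt{5}}{1867449841} \approx -1.4359 + 0.0002229 i$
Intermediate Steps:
$R{\left(S \right)} = 4 - 5 S$
$o{\left(V,K \right)} = 3 i \sqrt{5}$ ($o{\left(V,K \right)} = \sqrt{-9 + \left(4 - 40\right)} = \sqrt{-9 - 36} = \sqrt{-45} = 3 i \sqrt{5}$)
$\frac{-35599 - 26452}{o{\left(-115,12 \right)} + 43214} = \frac{-35599 - 26452}{3 i \sqrt{5} + 43214} = - \frac{62051}{43214 + 3 i \sqrt{5}}$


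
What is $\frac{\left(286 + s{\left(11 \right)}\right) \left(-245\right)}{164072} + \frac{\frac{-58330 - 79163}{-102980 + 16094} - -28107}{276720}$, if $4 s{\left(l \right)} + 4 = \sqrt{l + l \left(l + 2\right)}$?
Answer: $- \frac{3550292930941}{10957773626784} - \frac{245 \sqrt{154}}{656288} \approx -0.32863$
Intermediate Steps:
$s{\left(l \right)} = -1 + \frac{\sqrt{l + l \left(2 + l\right)}}{4}$ ($s{\left(l \right)} = -1 + \frac{\sqrt{l + l \left(l + 2\right)}}{4} = -1 + \frac{\sqrt{l + l \left(2 + l\right)}}{4}$)
$\frac{\left(286 + s{\left(11 \right)}\right) \left(-245\right)}{164072} + \frac{\frac{-58330 - 79163}{-102980 + 16094} - -28107}{276720} = \frac{\left(286 - \left(1 - \frac{\sqrt{11 \left(3 + 11\right)}}{4}\right)\right) \left(-245\right)}{164072} + \frac{\frac{-58330 - 79163}{-102980 + 16094} - -28107}{276720} = \left(286 - \left(1 - \frac{\sqrt{11 \cdot 14}}{4}\right)\right) \left(-245\right) \frac{1}{164072} + \left(- \frac{137493}{-86886} + 28107\right) \frac{1}{276720} = \left(286 - \left(1 - \frac{\sqrt{154}}{4}\right)\right) \left(-245\right) \frac{1}{164072} + \left(\left(-137493\right) \left(- \frac{1}{86886}\right) + 28107\right) \frac{1}{276720} = \left(285 + \frac{\sqrt{154}}{4}\right) \left(-245\right) \frac{1}{164072} + \left(\frac{15277}{9654} + 28107\right) \frac{1}{276720} = \left(-69825 - \frac{245 \sqrt{154}}{4}\right) \frac{1}{164072} + \frac{271360255}{9654} \cdot \frac{1}{276720} = \left(- \frac{69825}{164072} - \frac{245 \sqrt{154}}{656288}\right) + \frac{54272051}{534290976} = - \frac{3550292930941}{10957773626784} - \frac{245 \sqrt{154}}{656288}$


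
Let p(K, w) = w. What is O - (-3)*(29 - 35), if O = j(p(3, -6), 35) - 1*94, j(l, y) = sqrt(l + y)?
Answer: -112 + sqrt(29) ≈ -106.61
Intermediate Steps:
O = -94 + sqrt(29) (O = sqrt(-6 + 35) - 1*94 = sqrt(29) - 94 = -94 + sqrt(29) ≈ -88.615)
O - (-3)*(29 - 35) = (-94 + sqrt(29)) - (-3)*(29 - 35) = (-94 + sqrt(29)) - (-3)*(-6) = (-94 + sqrt(29)) - 1*18 = (-94 + sqrt(29)) - 18 = -112 + sqrt(29)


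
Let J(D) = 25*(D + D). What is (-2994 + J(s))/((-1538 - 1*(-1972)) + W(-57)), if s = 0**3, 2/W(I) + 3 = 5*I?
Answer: -431136/62495 ≈ -6.8987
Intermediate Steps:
W(I) = 2/(-3 + 5*I)
s = 0
J(D) = 50*D (J(D) = 25*(2*D) = 50*D)
(-2994 + J(s))/((-1538 - 1*(-1972)) + W(-57)) = (-2994 + 50*0)/((-1538 - 1*(-1972)) + 2/(-3 + 5*(-57))) = (-2994 + 0)/((-1538 + 1972) + 2/(-3 - 285)) = -2994/(434 + 2/(-288)) = -2994/(434 + 2*(-1/288)) = -2994/(434 - 1/144) = -2994/62495/144 = -2994*144/62495 = -431136/62495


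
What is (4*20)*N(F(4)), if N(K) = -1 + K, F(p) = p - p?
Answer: -80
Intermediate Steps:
F(p) = 0
(4*20)*N(F(4)) = (4*20)*(-1 + 0) = 80*(-1) = -80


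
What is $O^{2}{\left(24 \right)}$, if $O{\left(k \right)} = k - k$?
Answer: $0$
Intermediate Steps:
$O{\left(k \right)} = 0$
$O^{2}{\left(24 \right)} = 0^{2} = 0$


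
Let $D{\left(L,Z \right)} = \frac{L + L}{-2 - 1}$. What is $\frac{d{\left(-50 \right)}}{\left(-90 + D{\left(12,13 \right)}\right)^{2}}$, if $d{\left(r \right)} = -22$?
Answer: $- \frac{11}{4802} \approx -0.0022907$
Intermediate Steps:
$D{\left(L,Z \right)} = - \frac{2 L}{3}$ ($D{\left(L,Z \right)} = \frac{2 L}{-3} = 2 L \left(- \frac{1}{3}\right) = - \frac{2 L}{3}$)
$\frac{d{\left(-50 \right)}}{\left(-90 + D{\left(12,13 \right)}\right)^{2}} = - \frac{22}{\left(-90 - 8\right)^{2}} = - \frac{22}{\left(-98\right)^{2}} = - \frac{22}{9604} = \left(-22\right) \frac{1}{9604} = - \frac{11}{4802}$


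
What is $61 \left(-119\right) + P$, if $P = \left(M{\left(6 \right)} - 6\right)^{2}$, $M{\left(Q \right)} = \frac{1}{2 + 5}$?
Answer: $- \frac{354010}{49} \approx -7224.7$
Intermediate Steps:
$M{\left(Q \right)} = \frac{1}{7}$
$P = \frac{1681}{49}$ ($P = \left(\frac{1}{7} - 6\right)^{2} = \left(- \frac{41}{7}\right)^{2} = \frac{1681}{49} \approx 34.306$)
$61 \left(-119\right) + P = 61 \left(-119\right) + \frac{1681}{49} = -7259 + \frac{1681}{49} = - \frac{354010}{49}$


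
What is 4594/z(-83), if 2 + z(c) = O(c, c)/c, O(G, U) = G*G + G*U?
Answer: -2297/84 ≈ -27.345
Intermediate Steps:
O(G, U) = G² + G*U
z(c) = -2 + 2*c (z(c) = -2 + (c*(c + c))/c = -2 + (c*(2*c))/c = -2 + (2*c²)/c = -2 + 2*c)
4594/z(-83) = 4594/(-2 + 2*(-83)) = 4594/(-2 - 166) = 4594/(-168) = 4594*(-1/168) = -2297/84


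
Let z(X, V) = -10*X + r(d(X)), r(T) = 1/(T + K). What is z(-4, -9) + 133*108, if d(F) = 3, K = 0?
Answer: 43213/3 ≈ 14404.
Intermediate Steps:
r(T) = 1/T (r(T) = 1/(T + 0) = 1/T)
z(X, V) = ⅓ - 10*X (z(X, V) = -10*X + 1/3 = -10*X + ⅓ = ⅓ - 10*X)
z(-4, -9) + 133*108 = (⅓ - 10*(-4)) + 133*108 = (⅓ + 40) + 14364 = 121/3 + 14364 = 43213/3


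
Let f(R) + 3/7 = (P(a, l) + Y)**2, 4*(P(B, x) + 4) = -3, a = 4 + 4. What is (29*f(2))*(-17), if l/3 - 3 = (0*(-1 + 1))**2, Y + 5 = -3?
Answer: -8952387/112 ≈ -79932.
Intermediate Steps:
Y = -8 (Y = -5 - 3 = -8)
l = 9 (l = 9 + 3*(0*(-1 + 1))**2 = 9 + 3*(0*0)**2 = 9 + 3*0**2 = 9 + 3*0 = 9 + 0 = 9)
a = 8
P(B, x) = -19/4 (P(B, x) = -4 + (1/4)*(-3) = -4 - 3/4 = -19/4)
f(R) = 18159/112 (f(R) = -3/7 + (-19/4 - 8)**2 = -3/7 + (-51/4)**2 = -3/7 + 2601/16 = 18159/112)
(29*f(2))*(-17) = (29*(18159/112))*(-17) = (526611/112)*(-17) = -8952387/112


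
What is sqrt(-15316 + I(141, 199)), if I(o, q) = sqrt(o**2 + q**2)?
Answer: sqrt(-15316 + sqrt(59482)) ≈ 122.77*I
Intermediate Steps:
sqrt(-15316 + I(141, 199)) = sqrt(-15316 + sqrt(141**2 + 199**2)) = sqrt(-15316 + sqrt(19881 + 39601)) = sqrt(-15316 + sqrt(59482))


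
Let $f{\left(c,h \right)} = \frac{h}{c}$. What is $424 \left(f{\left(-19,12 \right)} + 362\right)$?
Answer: $\frac{2911184}{19} \approx 1.5322 \cdot 10^{5}$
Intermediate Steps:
$424 \left(f{\left(-19,12 \right)} + 362\right) = 424 \left(\frac{12}{-19} + 362\right) = 424 \left(12 \left(- \frac{1}{19}\right) + 362\right) = 424 \left(- \frac{12}{19} + 362\right) = 424 \cdot \frac{6866}{19} = \frac{2911184}{19}$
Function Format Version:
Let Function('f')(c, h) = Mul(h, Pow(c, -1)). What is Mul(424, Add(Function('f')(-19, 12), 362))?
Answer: Rational(2911184, 19) ≈ 1.5322e+5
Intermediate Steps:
Mul(424, Add(Function('f')(-19, 12), 362)) = Mul(424, Add(Mul(12, Pow(-19, -1)), 362)) = Mul(424, Add(Mul(12, Rational(-1, 19)), 362)) = Mul(424, Add(Rational(-12, 19), 362)) = Mul(424, Rational(6866, 19)) = Rational(2911184, 19)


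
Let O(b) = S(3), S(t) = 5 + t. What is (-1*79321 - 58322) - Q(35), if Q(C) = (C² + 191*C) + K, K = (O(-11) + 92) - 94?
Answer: -145559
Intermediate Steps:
O(b) = 8 (O(b) = 5 + 3 = 8)
K = 6 (K = (8 + 92) - 94 = 100 - 94 = 6)
Q(C) = 6 + C² + 191*C (Q(C) = (C² + 191*C) + 6 = 6 + C² + 191*C)
(-1*79321 - 58322) - Q(35) = (-1*79321 - 58322) - (6 + 35² + 191*35) = (-79321 - 58322) - (6 + 1225 + 6685) = -137643 - 1*7916 = -137643 - 7916 = -145559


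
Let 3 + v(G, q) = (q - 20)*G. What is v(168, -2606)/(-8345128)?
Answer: 441171/8345128 ≈ 0.052866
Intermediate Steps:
v(G, q) = -3 + G*(-20 + q) (v(G, q) = -3 + (q - 20)*G = -3 + (-20 + q)*G = -3 + G*(-20 + q))
v(168, -2606)/(-8345128) = (-3 - 20*168 + 168*(-2606))/(-8345128) = (-3 - 3360 - 437808)*(-1/8345128) = -441171*(-1/8345128) = 441171/8345128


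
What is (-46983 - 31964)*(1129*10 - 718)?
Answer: -834627684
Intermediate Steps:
(-46983 - 31964)*(1129*10 - 718) = -78947*(11290 - 718) = -78947*10572 = -834627684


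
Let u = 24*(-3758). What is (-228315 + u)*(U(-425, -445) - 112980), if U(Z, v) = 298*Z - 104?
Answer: 76356957138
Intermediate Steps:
u = -90192
U(Z, v) = -104 + 298*Z
(-228315 + u)*(U(-425, -445) - 112980) = (-228315 - 90192)*((-104 + 298*(-425)) - 112980) = -318507*((-104 - 126650) - 112980) = -318507*(-126754 - 112980) = -318507*(-239734) = 76356957138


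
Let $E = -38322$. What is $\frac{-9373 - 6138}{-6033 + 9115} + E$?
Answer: $- \frac{118123915}{3082} \approx -38327.0$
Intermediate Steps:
$\frac{-9373 - 6138}{-6033 + 9115} + E = \frac{-9373 - 6138}{-6033 + 9115} - 38322 = - \frac{15511}{3082} - 38322 = - \frac{118123915}{3082}$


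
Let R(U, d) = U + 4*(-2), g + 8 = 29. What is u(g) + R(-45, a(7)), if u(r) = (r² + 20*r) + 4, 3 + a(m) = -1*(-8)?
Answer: 812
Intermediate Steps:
g = 21 (g = -8 + 29 = 21)
a(m) = 5 (a(m) = -3 - 1*(-8) = -3 + 8 = 5)
R(U, d) = -8 + U (R(U, d) = U - 8 = -8 + U)
u(r) = 4 + r² + 20*r
u(g) + R(-45, a(7)) = (4 + 21² + 20*21) + (-8 - 45) = (4 + 441 + 420) - 53 = 865 - 53 = 812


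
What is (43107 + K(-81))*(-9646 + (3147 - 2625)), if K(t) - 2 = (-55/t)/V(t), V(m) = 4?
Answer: -31859573251/81 ≈ -3.9333e+8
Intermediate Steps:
K(t) = 2 - 55/(4*t) (K(t) = 2 - 55/t/4 = 2 - 55/t*(¼) = 2 - 55/(4*t))
(43107 + K(-81))*(-9646 + (3147 - 2625)) = (43107 + (2 - 55/4/(-81)))*(-9646 + (3147 - 2625)) = (43107 + (2 - 55/4*(-1/81)))*(-9646 + 522) = (43107 + (2 + 55/324))*(-9124) = (43107 + 703/324)*(-9124) = (13967371/324)*(-9124) = -31859573251/81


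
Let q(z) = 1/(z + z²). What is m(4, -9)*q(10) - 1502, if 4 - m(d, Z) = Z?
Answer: -165207/110 ≈ -1501.9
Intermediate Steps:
m(d, Z) = 4 - Z
m(4, -9)*q(10) - 1502 = (4 - 1*(-9))*(1/(10*(1 + 10))) - 1502 = (4 + 9)*((⅒)/11) - 1502 = 13*((⅒)*(1/11)) - 1502 = 13*(1/110) - 1502 = 13/110 - 1502 = -165207/110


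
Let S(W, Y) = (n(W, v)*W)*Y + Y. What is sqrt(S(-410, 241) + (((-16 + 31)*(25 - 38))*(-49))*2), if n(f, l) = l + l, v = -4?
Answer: sqrt(809831) ≈ 899.91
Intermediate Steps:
n(f, l) = 2*l
S(W, Y) = Y - 8*W*Y (S(W, Y) = ((2*(-4))*W)*Y + Y = (-8*W)*Y + Y = -8*W*Y + Y = Y - 8*W*Y)
sqrt(S(-410, 241) + (((-16 + 31)*(25 - 38))*(-49))*2) = sqrt(241*(1 - 8*(-410)) + (((-16 + 31)*(25 - 38))*(-49))*2) = sqrt(241*(1 + 3280) + ((15*(-13))*(-49))*2) = sqrt(241*3281 - 195*(-49)*2) = sqrt(790721 + 9555*2) = sqrt(790721 + 19110) = sqrt(809831)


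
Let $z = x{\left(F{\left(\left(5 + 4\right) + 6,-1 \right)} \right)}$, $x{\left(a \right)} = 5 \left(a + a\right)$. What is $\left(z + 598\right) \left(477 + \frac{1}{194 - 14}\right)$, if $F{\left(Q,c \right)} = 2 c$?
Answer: $\frac{24813829}{90} \approx 2.7571 \cdot 10^{5}$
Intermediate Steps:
$x{\left(a \right)} = 10 a$ ($x{\left(a \right)} = 5 \cdot 2 a = 10 a$)
$z = -20$ ($z = 10 \cdot 2 \left(-1\right) = 10 \left(-2\right) = -20$)
$\left(z + 598\right) \left(477 + \frac{1}{194 - 14}\right) = \left(-20 + 598\right) \left(477 + \frac{1}{194 - 14}\right) = 578 \left(477 + \frac{1}{180}\right) = 578 \cdot \frac{85861}{180} = \frac{24813829}{90}$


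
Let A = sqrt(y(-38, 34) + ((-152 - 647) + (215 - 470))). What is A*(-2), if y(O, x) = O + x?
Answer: -46*I*sqrt(2) ≈ -65.054*I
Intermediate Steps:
A = 23*I*sqrt(2) (A = sqrt((-38 + 34) + ((-152 - 647) + (215 - 470))) = sqrt(-4 + (-799 - 255)) = sqrt(-4 - 1054) = sqrt(-1058) = 23*I*sqrt(2) ≈ 32.527*I)
A*(-2) = (23*I*sqrt(2))*(-2) = -46*I*sqrt(2)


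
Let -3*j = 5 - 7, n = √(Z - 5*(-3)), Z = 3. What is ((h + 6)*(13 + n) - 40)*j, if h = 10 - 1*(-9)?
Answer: 190 + 50*√2 ≈ 260.71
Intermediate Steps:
n = 3*√2 (n = √(3 - 5*(-3)) = √(3 + 15) = √18 = 3*√2 ≈ 4.2426)
h = 19 (h = 10 + 9 = 19)
j = ⅔ (j = -(5 - 7)/3 = -⅓*(-2) = ⅔ ≈ 0.66667)
((h + 6)*(13 + n) - 40)*j = ((19 + 6)*(13 + 3*√2) - 40)*(⅔) = (25*(13 + 3*√2) - 40)*(⅔) = ((325 + 75*√2) - 40)*(⅔) = (285 + 75*√2)*(⅔) = 190 + 50*√2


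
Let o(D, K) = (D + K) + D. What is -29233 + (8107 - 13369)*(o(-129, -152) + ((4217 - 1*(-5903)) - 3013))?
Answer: -35268847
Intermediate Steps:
o(D, K) = K + 2*D
-29233 + (8107 - 13369)*(o(-129, -152) + ((4217 - 1*(-5903)) - 3013)) = -29233 + (8107 - 13369)*((-152 + 2*(-129)) + ((4217 - 1*(-5903)) - 3013)) = -29233 - 5262*((-152 - 258) + ((4217 + 5903) - 3013)) = -29233 - 5262*(-410 + (10120 - 3013)) = -29233 - 5262*(-410 + 7107) = -29233 - 5262*6697 = -29233 - 35239614 = -35268847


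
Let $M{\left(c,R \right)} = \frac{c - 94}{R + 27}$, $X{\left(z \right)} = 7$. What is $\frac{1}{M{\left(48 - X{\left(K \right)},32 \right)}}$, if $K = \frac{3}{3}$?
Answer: $- \frac{59}{53} \approx -1.1132$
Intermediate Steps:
$K = 1$ ($K = 3 \cdot \frac{1}{3} = 1$)
$M{\left(c,R \right)} = \frac{-94 + c}{27 + R}$
$\frac{1}{M{\left(48 - X{\left(K \right)},32 \right)}} = \frac{1}{\frac{1}{27 + 32} \left(-94 + \left(48 - 7\right)\right)} = \frac{1}{\frac{1}{59} \left(-94 + \left(48 - 7\right)\right)} = \frac{1}{\frac{1}{59} \left(-94 + 41\right)} = \frac{1}{\frac{1}{59} \left(-53\right)} = \frac{1}{- \frac{53}{59}} = - \frac{59}{53}$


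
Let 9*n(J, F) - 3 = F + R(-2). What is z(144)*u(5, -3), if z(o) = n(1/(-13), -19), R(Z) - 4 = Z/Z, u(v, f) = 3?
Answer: -11/3 ≈ -3.6667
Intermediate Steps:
R(Z) = 5 (R(Z) = 4 + Z/Z = 4 + 1 = 5)
n(J, F) = 8/9 + F/9 (n(J, F) = ⅓ + (F + 5)/9 = ⅓ + (5 + F)/9 = ⅓ + (5/9 + F/9) = 8/9 + F/9)
z(o) = -11/9 (z(o) = 8/9 + (⅑)*(-19) = 8/9 - 19/9 = -11/9)
z(144)*u(5, -3) = -11/9*3 = -11/3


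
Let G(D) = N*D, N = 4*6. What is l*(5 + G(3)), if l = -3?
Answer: -231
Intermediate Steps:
N = 24
G(D) = 24*D
l*(5 + G(3)) = -3*(5 + 24*3) = -3*(5 + 72) = -3*77 = -231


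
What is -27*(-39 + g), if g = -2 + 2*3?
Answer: 945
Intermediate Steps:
g = 4 (g = -2 + 6 = 4)
-27*(-39 + g) = -27*(-39 + 4) = -27*(-35) = 945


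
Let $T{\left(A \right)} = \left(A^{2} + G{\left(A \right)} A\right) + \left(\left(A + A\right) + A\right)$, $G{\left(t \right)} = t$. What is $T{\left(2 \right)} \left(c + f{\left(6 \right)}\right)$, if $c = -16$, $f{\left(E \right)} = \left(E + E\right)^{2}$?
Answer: $1792$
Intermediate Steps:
$T{\left(A \right)} = 2 A^{2} + 3 A$ ($T{\left(A \right)} = \left(A^{2} + A A\right) + \left(\left(A + A\right) + A\right) = \left(A^{2} + A^{2}\right) + \left(2 A + A\right) = 2 A^{2} + 3 A$)
$f{\left(E \right)} = 4 E^{2}$ ($f{\left(E \right)} = \left(2 E\right)^{2} = 4 E^{2}$)
$T{\left(2 \right)} \left(c + f{\left(6 \right)}\right) = 2 \left(3 + 2 \cdot 2\right) \left(-16 + 4 \cdot 6^{2}\right) = 2 \left(3 + 4\right) \left(-16 + 4 \cdot 36\right) = 2 \cdot 7 \left(-16 + 144\right) = 14 \cdot 128 = 1792$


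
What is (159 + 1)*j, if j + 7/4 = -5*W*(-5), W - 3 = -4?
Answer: -4280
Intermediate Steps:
W = -1 (W = 3 - 4 = -1)
j = -107/4 (j = -7/4 - 5*(-1)*(-5) = -7/4 + 5*(-5) = -7/4 - 25 = -107/4 ≈ -26.750)
(159 + 1)*j = (159 + 1)*(-107/4) = 160*(-107/4) = -4280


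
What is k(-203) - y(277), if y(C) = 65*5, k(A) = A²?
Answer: 40884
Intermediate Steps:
y(C) = 325
k(-203) - y(277) = (-203)² - 1*325 = 41209 - 325 = 40884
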